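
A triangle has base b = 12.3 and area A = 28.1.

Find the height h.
A = ½·b·h  ⇒  h = 2A/b = 2·28.1/12.3 = 56.2/12.3 ≈ 4.56911

h = 4.569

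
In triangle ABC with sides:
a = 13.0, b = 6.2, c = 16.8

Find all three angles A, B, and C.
Law of cosines for each angle (a² = 169, b² = 38.44, c² = 282.24):
cos(A) = (b² + c² − a²)/(2bc) = (38.44 + 282.24 − 169)/(2·6.2·16.8) = 151.68/208.32 ≈ 0.728111  ⇒  A ≈ 43.2718°
cos(B) = (a² + c² − b²)/(2ac) = (169 + 282.24 − 38.44)/(2·13.0·16.8) = 412.8/436.8 ≈ 0.945055  ⇒  B ≈ 19.0814°
cos(C) = (a² + b² − c²)/(2ab) = (169 + 38.44 − 282.24)/(2·13.0·6.2) = -74.8/161.2 ≈ -0.46402  ⇒  C ≈ 117.647°
Check: A + B + C ≈ 180°

A = 43.27°, B = 19.08°, C = 117.6°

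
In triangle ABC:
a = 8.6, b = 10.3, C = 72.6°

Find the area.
Two sides and the included angle (SAS): A = ½·a·b·sin(C) = ½·8.6·10.3·sin(72.6°)
sin(72.6°) ≈ 0.95424
A ≈ ½·88.58·0.95424 = 44.29·0.95424 ≈ 42.2633

Area = 42.26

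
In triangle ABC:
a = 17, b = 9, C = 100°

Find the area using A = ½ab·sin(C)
A = ½·a·b·sin(C) = ½·17·9·sin(100°)
sin(100°) ≈ 0.984808
A ≈ ½·153·0.984808 = 76.5·0.984808 ≈ 75.3378

Area = 75.34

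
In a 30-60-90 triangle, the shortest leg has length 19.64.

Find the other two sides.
In a 30-60-90 triangle the sides are in ratio 1 : √3 : 2 (short leg : long leg : hypotenuse).
Long leg = 19.64·√3 ≈ 19.64·1.73205 ≈ 34.0175
Hypotenuse = 2·19.64 = 39.28

Long leg = 19.64√3 = 34.02, Hypotenuse = 39.28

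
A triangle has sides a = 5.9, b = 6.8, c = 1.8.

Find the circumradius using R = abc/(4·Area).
First find the area with Heron's formula.
s = (5.9 + 6.8 + 1.8)/2 = 7.25
Area = √(s(s−a)(s−b)(s−c)) = √(7.25·1.35·0.45·5.45) ≈ √24.0038 ≈ 4.89937
abc = 5.9·6.8·1.8 = 72.216
R = abc/(4·Area) ≈ 72.216/(4·4.89937) = 72.216/19.5975 ≈ 3.68496

R = 3.685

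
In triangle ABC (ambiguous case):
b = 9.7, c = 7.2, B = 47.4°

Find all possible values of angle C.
b/sin(B) = c/sin(C)  ⇒  sin(C) = c·sin(B)/b = 7.2·sin(47.4°)/9.7
sin(47.4°) ≈ 0.736097
sin(C) ≈ 7.2·0.736097/9.7 ≈ 5.2999/9.7 ≈ 0.546381
Candidate 1: C₁ = arcsin(0.546381) ≈ 33.1191°  →  A = 180° − 47.4° − 33.1191° ≈ 99.4809° > 0, valid
Candidate 2: C₂ = 180° − C₁ ≈ 146.881°  →  A = 180° − 47.4° − 146.881° ≈ -14.2809° ≤ 0, not a valid triangle

C = 33.12° (one solution)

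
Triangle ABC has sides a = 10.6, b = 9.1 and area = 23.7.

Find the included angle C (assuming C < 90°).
Area = ½·a·b·sin(C)  ⇒  sin(C) = 2·Area/(a·b) = 2·23.7/(10.6·9.1) = 47.4/96.46 ≈ 0.491395
C = arcsin(0.491395) ≈ 29.4323° (taking the acute solution since C < 90°)

C = 29.43°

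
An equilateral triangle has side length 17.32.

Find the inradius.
r = Area/s with s the semi-perimeter.
Area = (√3/4)·17.32² = (√3/4)·299.9824 ≈ 0.433013·299.9824 ≈ 129.896
s = 3·17.32/2 = 25.98
r ≈ 129.896/25.98 ≈ 4.99985
(Equivalently r = side/(2√3) = 17.32/3.4641 ≈ 4.99985.)

r = 5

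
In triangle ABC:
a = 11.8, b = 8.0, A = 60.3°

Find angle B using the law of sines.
a/sin(A) = b/sin(B)  ⇒  sin(B) = b·sin(A)/a = 8.0·sin(60.3°)/11.8
sin(60.3°) ≈ 0.868632
sin(B) ≈ 8.0·0.868632/11.8 ≈ 6.94905/11.8 ≈ 0.588903
B = arcsin(0.588903) ≈ 36.0792°
(Since b ≤ a we need B ≤ A, so the obtuse alternative 180° − 36.0792° ≈ 143.921° is rejected.)

B = 36.08°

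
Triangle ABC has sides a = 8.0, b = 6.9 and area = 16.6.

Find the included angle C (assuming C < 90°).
Area = ½·a·b·sin(C)  ⇒  sin(C) = 2·Area/(a·b) = 2·16.6/(8.0·6.9) = 33.2/55.2 ≈ 0.601449
C = arcsin(0.601449) ≈ 36.9738° (taking the acute solution since C < 90°)

C = 36.97°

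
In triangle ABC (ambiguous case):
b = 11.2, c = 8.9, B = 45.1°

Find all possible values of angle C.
b/sin(B) = c/sin(C)  ⇒  sin(C) = c·sin(B)/b = 8.9·sin(45.1°)/11.2
sin(45.1°) ≈ 0.70834
sin(C) ≈ 8.9·0.70834/11.2 ≈ 6.30422/11.2 ≈ 0.562877
Candidate 1: C₁ = arcsin(0.562877) ≈ 34.255°  →  A = 180° − 45.1° − 34.255° ≈ 100.645° > 0, valid
Candidate 2: C₂ = 180° − C₁ ≈ 145.745°  →  A = 180° − 45.1° − 145.745° ≈ -10.845° ≤ 0, not a valid triangle

C = 34.26° (one solution)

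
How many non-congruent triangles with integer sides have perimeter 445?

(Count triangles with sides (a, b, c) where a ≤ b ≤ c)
Let a ≤ b ≤ c with a + b + c = 445. The only binding inequality is a + b > c, i.e. 445 − c > c, so c < 445/2; and c ≥ 445/3 since c is the largest side.
So 149 ≤ c ≤ 222. For each c, b runs from ⌈(445 − c)/2⌉ up to c (then a = 445 − b − c satisfies 1 ≤ a ≤ b automatically), giving c − ⌈(445 − c)/2⌉ + 1 choices.
Summing over c: 2 + 3 + 5 + 6 + … + 110 + 111  (74 terms, c = 149, …, 222) = 4181
Check (closed form: nearest integer to p²/48 for even p, (p+3)²/48 for odd p): (445+3)²/48 = 448²/48 = 200704/48 ≈ 4181.33 → 4181

4181 triangles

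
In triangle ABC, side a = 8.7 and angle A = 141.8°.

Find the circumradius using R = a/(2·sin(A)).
R = a/(2·sin(A)) = 8.7/(2·sin(141.8°))
sin(141.8°) ≈ 0.618408
R ≈ 8.7/(2·0.618408) = 8.7/1.23682 ≈ 7.03419

R = 7.034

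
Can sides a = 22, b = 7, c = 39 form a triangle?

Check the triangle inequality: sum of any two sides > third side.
a + b vs c: 22 + 7 = 29 ≤ 39  ✗
a + c vs b: 22 + 39 = 61 > 7  ✓
b + c vs a: 7 + 39 = 46 > 22  ✓

No: 22 + 7 = 29 is not > 39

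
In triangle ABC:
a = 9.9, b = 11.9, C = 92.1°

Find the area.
Two sides and the included angle (SAS): A = ½·a·b·sin(C) = ½·9.9·11.9·sin(92.1°)
sin(92.1°) ≈ 0.999328
A ≈ ½·117.81·0.999328 = 58.905·0.999328 ≈ 58.8654

Area = 58.87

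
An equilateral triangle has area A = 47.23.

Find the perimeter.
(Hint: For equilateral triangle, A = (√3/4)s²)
A = (√3/4)s²  ⇒  s² = 4A/√3 = 4·47.23/√3 = 188.92/1.73205 ≈ 109.073
s ≈ √109.073 ≈ 10.4438
Perimeter = 3s ≈ 3·10.4438 ≈ 31.3314

Perimeter = 31.33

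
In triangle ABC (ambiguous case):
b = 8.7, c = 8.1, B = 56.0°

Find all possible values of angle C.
b/sin(B) = c/sin(C)  ⇒  sin(C) = c·sin(B)/b = 8.1·sin(56.0°)/8.7
sin(56.0°) ≈ 0.829038
sin(C) ≈ 8.1·0.829038/8.7 ≈ 6.7152/8.7 ≈ 0.771863
Candidate 1: C₁ = arcsin(0.771863) ≈ 50.5214°  →  A = 180° − 56.0° − 50.5214° ≈ 73.4786° > 0, valid
Candidate 2: C₂ = 180° − C₁ ≈ 129.479°  →  A = 180° − 56.0° − 129.479° ≈ -5.4786° ≤ 0, not a valid triangle

C = 50.52° (one solution)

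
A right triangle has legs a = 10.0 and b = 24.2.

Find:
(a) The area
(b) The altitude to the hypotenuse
(a) The legs are perpendicular, so Area = ½·a·b = ½·10.0·24.2 = ½·242 = 121
(b) Hypotenuse c = √(a² + b²) = √(100 + 585.64) = √685.64 ≈ 26.1847
    Area = ½·c·h_c  ⇒  h_c = 2·Area/c = 242/26.1847 ≈ 9.24203

Area = 121, h_c = 9.242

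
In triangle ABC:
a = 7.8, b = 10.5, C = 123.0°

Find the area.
Two sides and the included angle (SAS): A = ½·a·b·sin(C) = ½·7.8·10.5·sin(123.0°)
sin(123.0°) ≈ 0.838671
A ≈ ½·81.9·0.838671 = 40.95·0.838671 ≈ 34.3436

Area = 34.34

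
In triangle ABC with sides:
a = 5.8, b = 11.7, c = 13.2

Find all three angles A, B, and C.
Law of cosines for each angle (a² = 33.64, b² = 136.89, c² = 174.24):
cos(A) = (b² + c² − a²)/(2bc) = (136.89 + 174.24 − 33.64)/(2·11.7·13.2) = 277.49/308.88 ≈ 0.898375  ⇒  A ≈ 26.0547°
cos(B) = (a² + c² − b²)/(2ac) = (33.64 + 174.24 − 136.89)/(2·5.8·13.2) = 70.99/153.12 ≈ 0.463623  ⇒  B ≈ 62.3788°
cos(C) = (a² + b² − c²)/(2ab) = (33.64 + 136.89 − 174.24)/(2·5.8·11.7) = -3.71/135.72 ≈ -0.0273357  ⇒  C ≈ 91.5664°
Check: A + B + C ≈ 180°

A = 26.05°, B = 62.38°, C = 91.57°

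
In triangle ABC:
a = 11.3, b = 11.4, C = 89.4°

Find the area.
Two sides and the included angle (SAS): A = ½·a·b·sin(C) = ½·11.3·11.4·sin(89.4°)
sin(89.4°) ≈ 0.999945
A ≈ ½·128.82·0.999945 = 64.41·0.999945 ≈ 64.4065

Area = 64.41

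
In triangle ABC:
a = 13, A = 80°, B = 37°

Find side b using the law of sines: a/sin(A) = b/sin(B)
a/sin(A) = b/sin(B)  ⇒  b = a·sin(B)/sin(A) = 13·sin(37°)/sin(80°)
sin(37°) ≈ 0.601815, sin(80°) ≈ 0.984808
b ≈ 13·0.601815/0.984808 ≈ 7.8236/0.984808 ≈ 7.94429

b = 7.944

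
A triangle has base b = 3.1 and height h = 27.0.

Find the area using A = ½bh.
A = ½·b·h = ½·3.1·27.0 = ½·83.7 = 41.85

Area = 41.85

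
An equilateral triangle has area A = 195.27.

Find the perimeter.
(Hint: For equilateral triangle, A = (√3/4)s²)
A = (√3/4)s²  ⇒  s² = 4A/√3 = 4·195.27/√3 = 781.08/1.73205 ≈ 450.957
s ≈ √450.957 ≈ 21.2357
Perimeter = 3s ≈ 3·21.2357 ≈ 63.7072

Perimeter = 63.71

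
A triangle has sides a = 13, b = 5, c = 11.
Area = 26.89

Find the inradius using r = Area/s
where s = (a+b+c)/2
s = (13 + 5 + 11)/2 = 29/2 = 14.5
r = Area/s = 26.89/14.5 ≈ 1.85448

r = 1.854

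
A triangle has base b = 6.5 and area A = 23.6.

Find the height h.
A = ½·b·h  ⇒  h = 2A/b = 2·23.6/6.5 = 47.2/6.5 ≈ 7.26154

h = 7.262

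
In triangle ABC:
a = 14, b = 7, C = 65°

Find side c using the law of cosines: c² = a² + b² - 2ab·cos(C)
c² = 14² + 7² − 2·14·7·cos(65°)
cos(65°) ≈ 0.422618
c² ≈ 196 + 49 − 196·(0.422618) ≈ 245 − 82.8332 ≈ 162.167
c ≈ √162.167 ≈ 12.7345

c = 12.73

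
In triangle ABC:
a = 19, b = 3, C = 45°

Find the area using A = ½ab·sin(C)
A = ½·a·b·sin(C) = ½·19·3·sin(45°)
sin(45°) ≈ 0.707107
A ≈ ½·57·0.707107 = 28.5·0.707107 ≈ 20.1525

Area = 20.15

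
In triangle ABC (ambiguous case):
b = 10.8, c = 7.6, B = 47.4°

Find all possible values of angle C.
b/sin(B) = c/sin(C)  ⇒  sin(C) = c·sin(B)/b = 7.6·sin(47.4°)/10.8
sin(47.4°) ≈ 0.736097
sin(C) ≈ 7.6·0.736097/10.8 ≈ 5.59434/10.8 ≈ 0.517994
Candidate 1: C₁ = arcsin(0.517994) ≈ 31.1978°  →  A = 180° − 47.4° − 31.1978° ≈ 101.402° > 0, valid
Candidate 2: C₂ = 180° − C₁ ≈ 148.802°  →  A = 180° − 47.4° − 148.802° ≈ -16.2022° ≤ 0, not a valid triangle

C = 31.2° (one solution)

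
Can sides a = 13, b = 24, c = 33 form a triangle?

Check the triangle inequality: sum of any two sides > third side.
a + b vs c: 13 + 24 = 37 > 33  ✓
a + c vs b: 13 + 33 = 46 > 24  ✓
b + c vs a: 24 + 33 = 57 > 13  ✓

Yes, triangle inequality satisfied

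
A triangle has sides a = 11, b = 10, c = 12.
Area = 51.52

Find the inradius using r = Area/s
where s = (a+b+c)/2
s = (11 + 10 + 12)/2 = 33/2 = 16.5
r = Area/s = 51.52/16.5 ≈ 3.12242

r = 3.122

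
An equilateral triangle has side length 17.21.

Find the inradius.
r = Area/s with s the semi-perimeter.
Area = (√3/4)·17.21² = (√3/4)·296.1841 ≈ 0.433013·296.1841 ≈ 128.251
s = 3·17.21/2 = 25.815
r ≈ 128.251/25.815 ≈ 4.9681
(Equivalently r = side/(2√3) = 17.21/3.4641 ≈ 4.9681.)

r = 4.968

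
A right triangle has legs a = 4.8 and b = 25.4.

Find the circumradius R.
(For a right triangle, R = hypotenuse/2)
Hypotenuse c = √(a² + b²) = √(23.04 + 645.16) = √668.2 ≈ 25.8496
R = c/2 ≈ 25.8496/2 ≈ 12.9248

R = 12.92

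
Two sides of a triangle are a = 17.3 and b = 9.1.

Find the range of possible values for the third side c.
Triangle inequality: |a − b| < c < a + b
|a − b| = |17.3 − 9.1| = 8.2
a + b = 17.3 + 9.1 = 26.4

8.2 < c < 26.4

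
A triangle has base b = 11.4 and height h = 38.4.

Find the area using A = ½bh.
A = ½·b·h = ½·11.4·38.4 = ½·437.76 = 218.88

Area = 218.88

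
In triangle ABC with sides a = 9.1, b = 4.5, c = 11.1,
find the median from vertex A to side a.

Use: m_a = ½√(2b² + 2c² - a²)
m_a = ½√(2·4.5² + 2·11.1² − 9.1²) = ½√(2·20.25 + 2·123.21 − 82.81) = ½√(40.5 + 246.42 − 82.81) = ½√204.11
√204.11 ≈ 14.2867, so m_a ≈ 7.14335

m_a = 7.143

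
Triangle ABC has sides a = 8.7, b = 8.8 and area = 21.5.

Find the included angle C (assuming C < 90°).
Area = ½·a·b·sin(C)  ⇒  sin(C) = 2·Area/(a·b) = 2·21.5/(8.7·8.8) = 43/76.56 ≈ 0.561651
C = arcsin(0.561651) ≈ 34.1701° (taking the acute solution since C < 90°)

C = 34.17°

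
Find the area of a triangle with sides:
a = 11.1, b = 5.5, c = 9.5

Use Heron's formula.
s = (11.1 + 5.5 + 9.5)/2 = 26.1/2 = 13.05
s − a = 1.95, s − b = 7.55, s − c = 3.55
s(s−a)(s−b)(s−c) = 13.05·1.95·7.55·3.55 ≈ 682.057
Area = √682.057 ≈ 26.1162

Area = 26.12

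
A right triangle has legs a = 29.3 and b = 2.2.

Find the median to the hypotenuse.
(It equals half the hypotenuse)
Hypotenuse c = √(a² + b²) = √(858.49 + 4.84) = √863.33 ≈ 29.3825
Median to hypotenuse = c/2 ≈ 29.3825/2 ≈ 14.6912

Median = 14.69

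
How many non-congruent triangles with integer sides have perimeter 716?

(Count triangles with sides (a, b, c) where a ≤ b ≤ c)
Let a ≤ b ≤ c with a + b + c = 716. The only binding inequality is a + b > c, i.e. 716 − c > c, so c < 716/2; and c ≥ 716/3 since c is the largest side.
So 239 ≤ c ≤ 357. For each c, b runs from ⌈(716 − c)/2⌉ up to c (then a = 716 − b − c satisfies 1 ≤ a ≤ b automatically), giving c − ⌈(716 − c)/2⌉ + 1 choices.
Summing over c: 1 + 3 + 4 + 6 + … + 177 + 178  (119 terms, c = 239, …, 357) = 10680
Check (closed form: nearest integer to p²/48 for even p, (p+3)²/48 for odd p): 716²/48 = 512656/48 ≈ 10680.33 → 10680

10680 triangles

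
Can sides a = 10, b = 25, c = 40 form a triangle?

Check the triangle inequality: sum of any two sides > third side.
a + b vs c: 10 + 25 = 35 ≤ 40  ✗
a + c vs b: 10 + 40 = 50 > 25  ✓
b + c vs a: 25 + 40 = 65 > 10  ✓

No: 10 + 25 = 35 is not > 40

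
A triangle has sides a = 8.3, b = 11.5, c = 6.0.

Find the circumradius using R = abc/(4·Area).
First find the area with Heron's formula.
s = (8.3 + 11.5 + 6.0)/2 = 12.9
Area = √(s(s−a)(s−b)(s−c)) = √(12.9·4.6·1.4·6.9) ≈ √573.224 ≈ 23.9421
abc = 8.3·11.5·6.0 = 572.7
R = abc/(4·Area) ≈ 572.7/(4·23.9421) = 572.7/95.7684 ≈ 5.98005

R = 5.98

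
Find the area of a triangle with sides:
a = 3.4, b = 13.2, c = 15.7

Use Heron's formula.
s = (3.4 + 13.2 + 15.7)/2 = 32.3/2 = 16.15
s − a = 12.75, s − b = 2.95, s − c = 0.45
s(s−a)(s−b)(s−c) = 16.15·12.75·2.95·0.45 ≈ 273.349
Area = √273.349 ≈ 16.5333

Area = 16.53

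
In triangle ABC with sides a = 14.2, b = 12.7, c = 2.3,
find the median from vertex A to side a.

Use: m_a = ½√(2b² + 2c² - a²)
m_a = ½√(2·12.7² + 2·2.3² − 14.2²) = ½√(2·161.29 + 2·5.29 − 201.64) = ½√(322.58 + 10.58 − 201.64) = ½√131.52
√131.52 ≈ 11.4682, so m_a ≈ 5.73411

m_a = 5.734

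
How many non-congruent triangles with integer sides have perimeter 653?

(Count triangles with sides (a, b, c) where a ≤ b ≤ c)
Let a ≤ b ≤ c with a + b + c = 653. The only binding inequality is a + b > c, i.e. 653 − c > c, so c < 653/2; and c ≥ 653/3 since c is the largest side.
So 218 ≤ c ≤ 326. For each c, b runs from ⌈(653 − c)/2⌉ up to c (then a = 653 − b − c satisfies 1 ≤ a ≤ b automatically), giving c − ⌈(653 − c)/2⌉ + 1 choices.
Summing over c: 1 + 3 + 4 + 6 + … + 162 + 163  (109 terms, c = 218, …, 326) = 8965
Check (closed form: nearest integer to p²/48 for even p, (p+3)²/48 for odd p): (653+3)²/48 = 656²/48 = 430336/48 ≈ 8965.33 → 8965

8965 triangles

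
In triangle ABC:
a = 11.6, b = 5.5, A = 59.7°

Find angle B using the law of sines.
a/sin(A) = b/sin(B)  ⇒  sin(B) = b·sin(A)/a = 5.5·sin(59.7°)/11.6
sin(59.7°) ≈ 0.863396
sin(B) ≈ 5.5·0.863396/11.6 ≈ 4.74868/11.6 ≈ 0.409369
B = arcsin(0.409369) ≈ 24.1652°
(Since b ≤ a we need B ≤ A, so the obtuse alternative 180° − 24.1652° ≈ 155.835° is rejected.)

B = 24.17°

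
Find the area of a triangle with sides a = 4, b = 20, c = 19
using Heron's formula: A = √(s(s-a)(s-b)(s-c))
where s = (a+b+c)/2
s = (4 + 20 + 19)/2 = 43/2 = 21.5
s − a = 17.5, s − b = 1.5, s − c = 2.5
s(s−a)(s−b)(s−c) = 21.5·17.5·1.5·2.5 = 1410.9375
Area = √1410.9375 ≈ 37.5624

s = 21.5, Area = 37.56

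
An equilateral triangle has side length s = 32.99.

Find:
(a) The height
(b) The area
(a) The height splits the triangle into two 30-60-90 halves: h = s·√3/2 = 32.99·1.73205/2 ≈ 57.1404/2 ≈ 28.5702
(b) Area = (√3/4)·s² = (√3/4)·32.99² = (√3/4)·1088.3401 ≈ 0.433013·1088.3401 ≈ 471.265

Height = 28.57, Area = 471.3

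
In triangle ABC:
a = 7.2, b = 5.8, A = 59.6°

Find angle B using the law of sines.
a/sin(A) = b/sin(B)  ⇒  sin(B) = b·sin(A)/a = 5.8·sin(59.6°)/7.2
sin(59.6°) ≈ 0.862514
sin(B) ≈ 5.8·0.862514/7.2 ≈ 5.00258/7.2 ≈ 0.694803
B = arcsin(0.694803) ≈ 44.0115°
(Since b ≤ a we need B ≤ A, so the obtuse alternative 180° − 44.0115° ≈ 135.989° is rejected.)

B = 44.01°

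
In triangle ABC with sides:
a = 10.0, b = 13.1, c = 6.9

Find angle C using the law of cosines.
c² = a² + b² − 2ab·cos(C)  ⇒  cos(C) = (a² + b² − c²)/(2ab)
cos(C) = (10.0² + 13.1² − 6.9²)/(2·10.0·13.1) = (100 + 171.61 − 47.61)/262 = 224/262 ≈ 0.854962
C = arccos(0.854962) ≈ 31.2445°

C = 31.24°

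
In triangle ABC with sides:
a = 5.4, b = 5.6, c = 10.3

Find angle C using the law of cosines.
c² = a² + b² − 2ab·cos(C)  ⇒  cos(C) = (a² + b² − c²)/(2ab)
cos(C) = (5.4² + 5.6² − 10.3²)/(2·5.4·5.6) = (29.16 + 31.36 − 106.09)/60.48 = -45.57/60.48 ≈ -0.753472
C = arccos(-0.753472) ≈ 138.892°

C = 138.9°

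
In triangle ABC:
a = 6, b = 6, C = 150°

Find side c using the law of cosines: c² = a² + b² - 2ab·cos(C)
c² = 6² + 6² − 2·6·6·cos(150°)
cos(150°) ≈ -0.866025
c² ≈ 36 + 36 − 72·(-0.866025) ≈ 72 + 62.3538 ≈ 134.354
c ≈ √134.354 ≈ 11.5911

c = 11.59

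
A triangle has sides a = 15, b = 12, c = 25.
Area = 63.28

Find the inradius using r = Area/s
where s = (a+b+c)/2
s = (15 + 12 + 25)/2 = 52/2 = 26
r = Area/s = 63.28/26 ≈ 2.43385

r = 2.434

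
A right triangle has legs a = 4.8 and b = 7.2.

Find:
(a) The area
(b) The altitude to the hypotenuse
(a) The legs are perpendicular, so Area = ½·a·b = ½·4.8·7.2 = ½·34.56 = 17.28
(b) Hypotenuse c = √(a² + b²) = √(23.04 + 51.84) = √74.88 ≈ 8.65332
    Area = ½·c·h_c  ⇒  h_c = 2·Area/c = 34.56/8.65332 ≈ 3.99384

Area = 17.28, h_c = 3.994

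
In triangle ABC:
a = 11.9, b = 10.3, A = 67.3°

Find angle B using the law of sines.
a/sin(A) = b/sin(B)  ⇒  sin(B) = b·sin(A)/a = 10.3·sin(67.3°)/11.9
sin(67.3°) ≈ 0.922538
sin(B) ≈ 10.3·0.922538/11.9 ≈ 9.50214/11.9 ≈ 0.798499
B = arcsin(0.798499) ≈ 52.987°
(Since b ≤ a we need B ≤ A, so the obtuse alternative 180° − 52.987° ≈ 127.013° is rejected.)

B = 52.99°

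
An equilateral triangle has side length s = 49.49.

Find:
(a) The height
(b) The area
(a) The height splits the triangle into two 30-60-90 halves: h = s·√3/2 = 49.49·1.73205/2 ≈ 85.7192/2 ≈ 42.8596
(b) Area = (√3/4)·s² = (√3/4)·49.49² = (√3/4)·2449.2601 ≈ 0.433013·2449.2601 ≈ 1060.56

Height = 42.86, Area = 1061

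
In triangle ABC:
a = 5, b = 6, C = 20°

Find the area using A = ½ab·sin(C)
A = ½·a·b·sin(C) = ½·5·6·sin(20°)
sin(20°) ≈ 0.34202
A ≈ ½·30·0.34202 = 15·0.34202 ≈ 5.1303

Area = 5.13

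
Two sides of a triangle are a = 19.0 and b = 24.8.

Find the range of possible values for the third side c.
Triangle inequality: |a − b| < c < a + b
|a − b| = |19.0 − 24.8| = 5.8
a + b = 19.0 + 24.8 = 43.8

5.8 < c < 43.8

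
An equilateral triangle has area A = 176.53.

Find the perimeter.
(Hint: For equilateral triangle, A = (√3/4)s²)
A = (√3/4)s²  ⇒  s² = 4A/√3 = 4·176.53/√3 = 706.12/1.73205 ≈ 407.679
s ≈ √407.679 ≈ 20.1911
Perimeter = 3s ≈ 3·20.1911 ≈ 60.5732

Perimeter = 60.57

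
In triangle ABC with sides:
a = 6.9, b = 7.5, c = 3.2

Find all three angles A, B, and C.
Law of cosines for each angle (a² = 47.61, b² = 56.25, c² = 10.24):
cos(A) = (b² + c² − a²)/(2bc) = (56.25 + 10.24 − 47.61)/(2·7.5·3.2) = 18.88/48 ≈ 0.393333  ⇒  A ≈ 66.8379°
cos(B) = (a² + c² − b²)/(2ac) = (47.61 + 10.24 − 56.25)/(2·6.9·3.2) = 1.6/44.16 ≈ 0.0362319  ⇒  B ≈ 87.9236°
cos(C) = (a² + b² − c²)/(2ab) = (47.61 + 56.25 − 10.24)/(2·6.9·7.5) = 93.62/103.5 ≈ 0.904541  ⇒  C ≈ 25.2385°
Check: A + B + C ≈ 180°

A = 66.84°, B = 87.92°, C = 25.24°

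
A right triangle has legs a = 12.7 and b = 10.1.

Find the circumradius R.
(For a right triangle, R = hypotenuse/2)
Hypotenuse c = √(a² + b²) = √(161.29 + 102.01) = √263.3 ≈ 16.2265
R = c/2 ≈ 16.2265/2 ≈ 8.11326

R = 8.113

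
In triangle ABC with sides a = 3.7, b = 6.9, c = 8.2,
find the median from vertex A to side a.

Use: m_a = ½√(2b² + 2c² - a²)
m_a = ½√(2·6.9² + 2·8.2² − 3.7²) = ½√(2·47.61 + 2·67.24 − 13.69) = ½√(95.22 + 134.48 − 13.69) = ½√216.01
√216.01 ≈ 14.6973, so m_a ≈ 7.34864

m_a = 7.349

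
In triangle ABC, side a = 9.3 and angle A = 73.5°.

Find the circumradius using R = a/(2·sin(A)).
R = a/(2·sin(A)) = 9.3/(2·sin(73.5°))
sin(73.5°) ≈ 0.95882
R ≈ 9.3/(2·0.95882) = 9.3/1.91764 ≈ 4.84971

R = 4.85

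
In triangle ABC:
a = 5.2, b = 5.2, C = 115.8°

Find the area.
Two sides and the included angle (SAS): A = ½·a·b·sin(C) = ½·5.2·5.2·sin(115.8°)
sin(115.8°) ≈ 0.900319
A ≈ ½·27.04·0.900319 = 13.52·0.900319 ≈ 12.1723

Area = 12.17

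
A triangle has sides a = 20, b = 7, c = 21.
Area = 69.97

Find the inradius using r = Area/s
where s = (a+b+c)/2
s = (20 + 7 + 21)/2 = 48/2 = 24
r = Area/s = 69.97/24 ≈ 2.91542

r = 2.915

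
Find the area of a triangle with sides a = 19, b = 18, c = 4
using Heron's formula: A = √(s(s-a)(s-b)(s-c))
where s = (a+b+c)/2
s = (19 + 18 + 4)/2 = 41/2 = 20.5
s − a = 1.5, s − b = 2.5, s − c = 16.5
s(s−a)(s−b)(s−c) = 20.5·1.5·2.5·16.5 = 1268.4375
Area = √1268.4375 ≈ 35.6151

s = 20.5, Area = 35.62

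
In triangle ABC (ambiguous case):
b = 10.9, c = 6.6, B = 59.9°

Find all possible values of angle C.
b/sin(B) = c/sin(C)  ⇒  sin(C) = c·sin(B)/b = 6.6·sin(59.9°)/10.9
sin(59.9°) ≈ 0.865151
sin(C) ≈ 6.6·0.865151/10.9 ≈ 5.71/10.9 ≈ 0.523853
Candidate 1: C₁ = arcsin(0.523853) ≈ 31.5911°  →  A = 180° − 59.9° − 31.5911° ≈ 88.5089° > 0, valid
Candidate 2: C₂ = 180° − C₁ ≈ 148.409°  →  A = 180° − 59.9° − 148.409° ≈ -28.3089° ≤ 0, not a valid triangle

C = 31.59° (one solution)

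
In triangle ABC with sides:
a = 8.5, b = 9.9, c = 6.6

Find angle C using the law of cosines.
c² = a² + b² − 2ab·cos(C)  ⇒  cos(C) = (a² + b² − c²)/(2ab)
cos(C) = (8.5² + 9.9² − 6.6²)/(2·8.5·9.9) = (72.25 + 98.01 − 43.56)/168.3 = 126.7/168.3 ≈ 0.752822
C = arccos(0.752822) ≈ 41.1645°

C = 41.16°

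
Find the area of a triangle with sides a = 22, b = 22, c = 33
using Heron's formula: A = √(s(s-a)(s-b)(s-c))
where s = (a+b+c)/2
s = (22 + 22 + 33)/2 = 77/2 = 38.5
s − a = 16.5, s − b = 16.5, s − c = 5.5
s(s−a)(s−b)(s−c) = 38.5·16.5·16.5·5.5 = 57648.9375
Area = √57648.9375 ≈ 240.102

s = 38.5, Area = 240.1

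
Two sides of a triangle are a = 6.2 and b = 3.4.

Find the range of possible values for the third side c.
Triangle inequality: |a − b| < c < a + b
|a − b| = |6.2 − 3.4| = 2.8
a + b = 6.2 + 3.4 = 9.6

2.8 < c < 9.6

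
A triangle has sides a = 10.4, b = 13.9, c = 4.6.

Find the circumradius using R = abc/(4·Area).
First find the area with Heron's formula.
s = (10.4 + 13.9 + 4.6)/2 = 14.45
Area = √(s(s−a)(s−b)(s−c)) = √(14.45·4.05·0.55·9.85) ≈ √317.046 ≈ 17.8058
abc = 10.4·13.9·4.6 = 664.976
R = abc/(4·Area) ≈ 664.976/(4·17.8058) = 664.976/71.2231 ≈ 9.33652

R = 9.337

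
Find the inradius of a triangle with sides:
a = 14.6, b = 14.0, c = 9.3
r = Area/s where s is the semi-perimeter.
s = (14.6 + 14.0 + 9.3)/2 = 37.9/2 = 18.95
Area = √(s(s−a)(s−b)(s−c)) = √(18.95·4.35·4.95·9.65) ≈ √3937.59 ≈ 62.7503
r ≈ 62.7503/18.95 ≈ 3.31136

r = 3.311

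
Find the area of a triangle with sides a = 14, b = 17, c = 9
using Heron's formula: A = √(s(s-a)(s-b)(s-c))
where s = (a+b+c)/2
s = (14 + 17 + 9)/2 = 40/2 = 20
s − a = 6, s − b = 3, s − c = 11
s(s−a)(s−b)(s−c) = 20·6·3·11 = 3960
Area = √3960 ≈ 62.9285

s = 20.0, Area = 62.93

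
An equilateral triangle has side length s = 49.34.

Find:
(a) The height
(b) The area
(a) The height splits the triangle into two 30-60-90 halves: h = s·√3/2 = 49.34·1.73205/2 ≈ 85.4594/2 ≈ 42.7297
(b) Area = (√3/4)·s² = (√3/4)·49.34² = (√3/4)·2434.4356 ≈ 0.433013·2434.4356 ≈ 1054.14

Height = 42.73, Area = 1054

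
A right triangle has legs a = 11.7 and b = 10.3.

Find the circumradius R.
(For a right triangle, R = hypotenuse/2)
Hypotenuse c = √(a² + b²) = √(136.89 + 106.09) = √242.98 ≈ 15.5878
R = c/2 ≈ 15.5878/2 ≈ 7.79391

R = 7.794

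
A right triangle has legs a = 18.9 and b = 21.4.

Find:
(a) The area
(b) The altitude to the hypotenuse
(a) The legs are perpendicular, so Area = ½·a·b = ½·18.9·21.4 = ½·404.46 = 202.23
(b) Hypotenuse c = √(a² + b²) = √(357.21 + 457.96) = √815.17 ≈ 28.5512
    Area = ½·c·h_c  ⇒  h_c = 2·Area/c = 404.46/28.5512 ≈ 14.1661

Area = 202.23, h_c = 14.17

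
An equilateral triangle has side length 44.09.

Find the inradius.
r = Area/s with s the semi-perimeter.
Area = (√3/4)·44.09² = (√3/4)·1943.9281 ≈ 0.433013·1943.9281 ≈ 841.746
s = 3·44.09/2 = 66.135
r ≈ 841.746/66.135 ≈ 12.7277
(Equivalently r = side/(2√3) = 44.09/3.4641 ≈ 12.7277.)

r = 12.73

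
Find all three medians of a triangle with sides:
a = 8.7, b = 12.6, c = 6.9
Median formula: m_a = ½√(2b² + 2c² − a²) (and cyclically). a² = 75.69, b² = 158.76, c² = 47.61.
m_a = ½√(2·158.76 + 2·47.61 − 75.69) = ½√337.05 ≈ ½·18.3589 ≈ 9.17946
m_b = ½√(2·75.69 + 2·47.61 − 158.76) = ½√87.84 ≈ ½·9.3723 ≈ 4.68615
m_c = ½√(2·75.69 + 2·158.76 − 47.61) = ½√421.29 ≈ ½·20.5254 ≈ 10.2627

m_a = 9.179, m_b = 4.686, m_c = 10.26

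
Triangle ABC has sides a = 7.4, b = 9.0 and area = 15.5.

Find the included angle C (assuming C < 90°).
Area = ½·a·b·sin(C)  ⇒  sin(C) = 2·Area/(a·b) = 2·15.5/(7.4·9.0) = 31/66.6 ≈ 0.465465
C = arcsin(0.465465) ≈ 27.7404° (taking the acute solution since C < 90°)

C = 27.74°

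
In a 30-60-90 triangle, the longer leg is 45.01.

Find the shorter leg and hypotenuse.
In a 30-60-90 triangle the sides are in ratio 1 : √3 : 2, so short leg = long leg/√3 and hypotenuse = 2·(short leg).
Short leg = 45.01/√3 ≈ 45.01/1.73205 ≈ 25.9865
Hypotenuse = 2·25.9865 ≈ 51.9731

Short leg = 25.99, Hypotenuse = 51.97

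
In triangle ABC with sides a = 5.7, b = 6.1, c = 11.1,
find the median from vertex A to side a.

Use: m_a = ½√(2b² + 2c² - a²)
m_a = ½√(2·6.1² + 2·11.1² − 5.7²) = ½√(2·37.21 + 2·123.21 − 32.49) = ½√(74.42 + 246.42 − 32.49) = ½√288.35
√288.35 ≈ 16.9809, so m_a ≈ 8.49044

m_a = 8.49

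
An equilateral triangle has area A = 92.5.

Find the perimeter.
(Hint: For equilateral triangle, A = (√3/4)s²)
A = (√3/4)s²  ⇒  s² = 4A/√3 = 4·92.5/√3 = 370/1.73205 ≈ 213.62
s ≈ √213.62 ≈ 14.6157
Perimeter = 3s ≈ 3·14.6157 ≈ 43.8472

Perimeter = 43.85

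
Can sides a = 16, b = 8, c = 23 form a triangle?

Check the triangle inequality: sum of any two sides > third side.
a + b vs c: 16 + 8 = 24 > 23  ✓
a + c vs b: 16 + 23 = 39 > 8  ✓
b + c vs a: 8 + 23 = 31 > 16  ✓

Yes, triangle inequality satisfied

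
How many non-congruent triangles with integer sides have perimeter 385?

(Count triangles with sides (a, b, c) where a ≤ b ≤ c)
Let a ≤ b ≤ c with a + b + c = 385. The only binding inequality is a + b > c, i.e. 385 − c > c, so c < 385/2; and c ≥ 385/3 since c is the largest side.
So 129 ≤ c ≤ 192. For each c, b runs from ⌈(385 − c)/2⌉ up to c (then a = 385 − b − c satisfies 1 ≤ a ≤ b automatically), giving c − ⌈(385 − c)/2⌉ + 1 choices.
Summing over c: 2 + 3 + 5 + 6 + … + 95 + 96  (64 terms, c = 129, …, 192) = 3136
Check (closed form: nearest integer to p²/48 for even p, (p+3)²/48 for odd p): (385+3)²/48 = 388²/48 = 150544/48 ≈ 3136.33 → 3136

3136 triangles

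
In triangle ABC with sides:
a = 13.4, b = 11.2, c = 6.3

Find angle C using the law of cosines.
c² = a² + b² − 2ab·cos(C)  ⇒  cos(C) = (a² + b² − c²)/(2ab)
cos(C) = (13.4² + 11.2² − 6.3²)/(2·13.4·11.2) = (179.56 + 125.44 − 39.69)/300.16 = 265.31/300.16 ≈ 0.883895
C = arccos(0.883895) ≈ 27.8841°

C = 27.88°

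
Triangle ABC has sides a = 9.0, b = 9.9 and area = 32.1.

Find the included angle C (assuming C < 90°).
Area = ½·a·b·sin(C)  ⇒  sin(C) = 2·Area/(a·b) = 2·32.1/(9.0·9.9) = 64.2/89.1 ≈ 0.720539
C = arcsin(0.720539) ≈ 46.099° (taking the acute solution since C < 90°)

C = 46.1°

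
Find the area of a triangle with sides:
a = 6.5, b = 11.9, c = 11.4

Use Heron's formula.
s = (6.5 + 11.9 + 11.4)/2 = 29.8/2 = 14.9
s − a = 8.4, s − b = 3, s − c = 3.5
s(s−a)(s−b)(s−c) = 14.9·8.4·3·3.5 ≈ 1314.18
Area = √1314.18 ≈ 36.2516

Area = 36.25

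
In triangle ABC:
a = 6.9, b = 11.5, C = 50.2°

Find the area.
Two sides and the included angle (SAS): A = ½·a·b·sin(C) = ½·6.9·11.5·sin(50.2°)
sin(50.2°) ≈ 0.768284
A ≈ ½·79.35·0.768284 = 39.675·0.768284 ≈ 30.4816

Area = 30.48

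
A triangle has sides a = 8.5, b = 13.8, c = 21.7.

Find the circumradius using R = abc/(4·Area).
First find the area with Heron's formula.
s = (8.5 + 13.8 + 21.7)/2 = 22
Area = √(s(s−a)(s−b)(s−c)) = √(22·13.5·8.2·0.3) ≈ √730.62 ≈ 27.03
abc = 8.5·13.8·21.7 = 2545.41
R = abc/(4·Area) ≈ 2545.41/(4·27.03) = 2545.41/108.12 ≈ 23.5425

R = 23.54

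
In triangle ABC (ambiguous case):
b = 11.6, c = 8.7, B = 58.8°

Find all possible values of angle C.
b/sin(B) = c/sin(C)  ⇒  sin(C) = c·sin(B)/b = 8.7·sin(58.8°)/11.6
sin(58.8°) ≈ 0.855364
sin(C) ≈ 8.7·0.855364/11.6 ≈ 7.44167/11.6 ≈ 0.641523
Candidate 1: C₁ = arcsin(0.641523) ≈ 39.9055°  →  A = 180° − 58.8° − 39.9055° ≈ 81.2945° > 0, valid
Candidate 2: C₂ = 180° − C₁ ≈ 140.095°  →  A = 180° − 58.8° − 140.095° ≈ -18.8945° ≤ 0, not a valid triangle

C = 39.91° (one solution)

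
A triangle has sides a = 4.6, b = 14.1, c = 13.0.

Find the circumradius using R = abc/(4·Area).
First find the area with Heron's formula.
s = (4.6 + 14.1 + 13.0)/2 = 15.85
Area = √(s(s−a)(s−b)(s−c)) = √(15.85·11.25·1.75·2.85) ≈ √889.334 ≈ 29.8217
abc = 4.6·14.1·13.0 = 843.18
R = abc/(4·Area) ≈ 843.18/(4·29.8217) = 843.18/119.287 ≈ 7.06851

R = 7.069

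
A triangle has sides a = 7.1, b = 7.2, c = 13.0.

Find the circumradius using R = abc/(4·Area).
First find the area with Heron's formula.
s = (7.1 + 7.2 + 13.0)/2 = 13.65
Area = √(s(s−a)(s−b)(s−c)) = √(13.65·6.55·6.45·0.65) ≈ √374.841 ≈ 19.3608
abc = 7.1·7.2·13.0 = 664.56
R = abc/(4·Area) ≈ 664.56/(4·19.3608) = 664.56/77.4432 ≈ 8.58125

R = 8.581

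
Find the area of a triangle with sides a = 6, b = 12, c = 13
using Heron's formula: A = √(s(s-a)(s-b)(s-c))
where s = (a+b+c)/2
s = (6 + 12 + 13)/2 = 31/2 = 15.5
s − a = 9.5, s − b = 3.5, s − c = 2.5
s(s−a)(s−b)(s−c) = 15.5·9.5·3.5·2.5 = 1288.4375
Area = √1288.4375 ≈ 35.8948

s = 15.5, Area = 35.89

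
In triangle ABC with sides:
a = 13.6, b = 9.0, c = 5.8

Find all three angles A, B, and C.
Law of cosines for each angle (a² = 184.96, b² = 81, c² = 33.64):
cos(A) = (b² + c² − a²)/(2bc) = (81 + 33.64 − 184.96)/(2·9.0·5.8) = -70.32/104.4 ≈ -0.673563  ⇒  A ≈ 132.343°
cos(B) = (a² + c² − b²)/(2ac) = (184.96 + 33.64 − 81)/(2·13.6·5.8) = 137.6/157.76 ≈ 0.872211  ⇒  B ≈ 29.2834°
cos(C) = (a² + b² − c²)/(2ab) = (184.96 + 81 − 33.64)/(2·13.6·9.0) = 232.32/244.8 ≈ 0.94902  ⇒  C ≈ 18.3739°
Check: A + B + C ≈ 180°

A = 132.3°, B = 29.28°, C = 18.37°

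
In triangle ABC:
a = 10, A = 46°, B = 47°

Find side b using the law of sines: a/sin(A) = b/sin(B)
a/sin(A) = b/sin(B)  ⇒  b = a·sin(B)/sin(A) = 10·sin(47°)/sin(46°)
sin(47°) ≈ 0.731354, sin(46°) ≈ 0.71934
b ≈ 10·0.731354/0.71934 ≈ 7.31354/0.71934 ≈ 10.167

b = 10.17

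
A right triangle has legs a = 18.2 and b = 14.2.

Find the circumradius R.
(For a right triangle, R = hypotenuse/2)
Hypotenuse c = √(a² + b²) = √(331.24 + 201.64) = √532.88 ≈ 23.0842
R = c/2 ≈ 23.0842/2 ≈ 11.5421

R = 11.54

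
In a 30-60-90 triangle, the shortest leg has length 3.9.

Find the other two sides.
In a 30-60-90 triangle the sides are in ratio 1 : √3 : 2 (short leg : long leg : hypotenuse).
Long leg = 3.9·√3 ≈ 3.9·1.73205 ≈ 6.755
Hypotenuse = 2·3.9 = 7.8

Long leg = 3.9√3 = 6.755, Hypotenuse = 7.8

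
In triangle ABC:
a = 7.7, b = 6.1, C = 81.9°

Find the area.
Two sides and the included angle (SAS): A = ½·a·b·sin(C) = ½·7.7·6.1·sin(81.9°)
sin(81.9°) ≈ 0.990024
A ≈ ½·46.97·0.990024 = 23.485·0.990024 ≈ 23.2507

Area = 23.25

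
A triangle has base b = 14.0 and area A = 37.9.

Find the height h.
A = ½·b·h  ⇒  h = 2A/b = 2·37.9/14.0 = 75.8/14.0 ≈ 5.41429

h = 5.414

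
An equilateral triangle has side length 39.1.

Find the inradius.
r = Area/s with s the semi-perimeter.
Area = (√3/4)·39.1² = (√3/4)·1528.81 ≈ 0.433013·1528.81 ≈ 661.994
s = 3·39.1/2 = 58.65
r ≈ 661.994/58.65 ≈ 11.2872
(Equivalently r = side/(2√3) = 39.1/3.4641 ≈ 11.2872.)

r = 11.29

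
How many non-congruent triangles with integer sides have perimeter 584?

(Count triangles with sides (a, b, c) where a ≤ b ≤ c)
Let a ≤ b ≤ c with a + b + c = 584. The only binding inequality is a + b > c, i.e. 584 − c > c, so c < 584/2; and c ≥ 584/3 since c is the largest side.
So 195 ≤ c ≤ 291. For each c, b runs from ⌈(584 − c)/2⌉ up to c (then a = 584 − b − c satisfies 1 ≤ a ≤ b automatically), giving c − ⌈(584 − c)/2⌉ + 1 choices.
Summing over c: 1 + 3 + 4 + 6 + … + 144 + 145  (97 terms, c = 195, …, 291) = 7105
Check (closed form: nearest integer to p²/48 for even p, (p+3)²/48 for odd p): 584²/48 = 341056/48 ≈ 7105.33 → 7105

7105 triangles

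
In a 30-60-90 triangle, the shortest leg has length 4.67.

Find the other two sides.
In a 30-60-90 triangle the sides are in ratio 1 : √3 : 2 (short leg : long leg : hypotenuse).
Long leg = 4.67·√3 ≈ 4.67·1.73205 ≈ 8.08868
Hypotenuse = 2·4.67 = 9.34

Long leg = 4.67√3 = 8.089, Hypotenuse = 9.34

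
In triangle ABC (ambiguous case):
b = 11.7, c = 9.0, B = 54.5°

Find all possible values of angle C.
b/sin(B) = c/sin(C)  ⇒  sin(C) = c·sin(B)/b = 9.0·sin(54.5°)/11.7
sin(54.5°) ≈ 0.814116
sin(C) ≈ 9.0·0.814116/11.7 ≈ 7.32704/11.7 ≈ 0.626243
Candidate 1: C₁ = arcsin(0.626243) ≈ 38.7735°  →  A = 180° − 54.5° − 38.7735° ≈ 86.7265° > 0, valid
Candidate 2: C₂ = 180° − C₁ ≈ 141.227°  →  A = 180° − 54.5° − 141.227° ≈ -15.7265° ≤ 0, not a valid triangle

C = 38.77° (one solution)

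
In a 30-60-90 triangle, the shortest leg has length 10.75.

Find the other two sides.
In a 30-60-90 triangle the sides are in ratio 1 : √3 : 2 (short leg : long leg : hypotenuse).
Long leg = 10.75·√3 ≈ 10.75·1.73205 ≈ 18.6195
Hypotenuse = 2·10.75 = 21.5

Long leg = 10.75√3 = 18.62, Hypotenuse = 21.5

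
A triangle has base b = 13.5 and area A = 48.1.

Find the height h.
A = ½·b·h  ⇒  h = 2A/b = 2·48.1/13.5 = 96.2/13.5 ≈ 7.12593

h = 7.126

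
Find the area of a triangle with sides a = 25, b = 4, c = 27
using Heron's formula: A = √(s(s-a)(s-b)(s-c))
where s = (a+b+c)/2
s = (25 + 4 + 27)/2 = 56/2 = 28
s − a = 3, s − b = 24, s − c = 1
s(s−a)(s−b)(s−c) = 28·3·24·1 = 2016
Area = √2016 ≈ 44.8999

s = 28.0, Area = 44.9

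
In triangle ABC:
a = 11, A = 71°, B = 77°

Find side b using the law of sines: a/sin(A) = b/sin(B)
a/sin(A) = b/sin(B)  ⇒  b = a·sin(B)/sin(A) = 11·sin(77°)/sin(71°)
sin(77°) ≈ 0.97437, sin(71°) ≈ 0.945519
b ≈ 11·0.97437/0.945519 ≈ 10.7181/0.945519 ≈ 11.3357

b = 11.34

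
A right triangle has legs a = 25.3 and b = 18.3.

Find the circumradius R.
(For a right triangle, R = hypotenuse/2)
Hypotenuse c = √(a² + b²) = √(640.09 + 334.89) = √974.98 ≈ 31.2247
R = c/2 ≈ 31.2247/2 ≈ 15.6123

R = 15.61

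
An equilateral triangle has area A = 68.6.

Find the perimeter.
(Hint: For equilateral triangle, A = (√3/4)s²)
A = (√3/4)s²  ⇒  s² = 4A/√3 = 4·68.6/√3 = 274.4/1.73205 ≈ 158.425
s ≈ √158.425 ≈ 12.5867
Perimeter = 3s ≈ 3·12.5867 ≈ 37.7601

Perimeter = 37.76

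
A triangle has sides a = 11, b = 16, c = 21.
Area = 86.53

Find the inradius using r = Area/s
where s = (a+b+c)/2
s = (11 + 16 + 21)/2 = 48/2 = 24
r = Area/s = 86.53/24 ≈ 3.60542

r = 3.605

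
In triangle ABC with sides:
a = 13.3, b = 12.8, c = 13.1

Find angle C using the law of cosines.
c² = a² + b² − 2ab·cos(C)  ⇒  cos(C) = (a² + b² − c²)/(2ab)
cos(C) = (13.3² + 12.8² − 13.1²)/(2·13.3·12.8) = (176.89 + 163.84 − 171.61)/340.48 = 169.12/340.48 ≈ 0.496711
C = arccos(0.496711) ≈ 60.2174°

C = 60.22°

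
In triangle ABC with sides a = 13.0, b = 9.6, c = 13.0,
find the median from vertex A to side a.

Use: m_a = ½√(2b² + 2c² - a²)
m_a = ½√(2·9.6² + 2·13.0² − 13.0²) = ½√(2·92.16 + 2·169 − 169) = ½√(184.32 + 338 − 169) = ½√353.32
√353.32 ≈ 18.7968, so m_a ≈ 9.3984

m_a = 9.398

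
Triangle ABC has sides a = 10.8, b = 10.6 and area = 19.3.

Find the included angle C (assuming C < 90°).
Area = ½·a·b·sin(C)  ⇒  sin(C) = 2·Area/(a·b) = 2·19.3/(10.8·10.6) = 38.6/114.48 ≈ 0.337177
C = arcsin(0.337177) ≈ 19.705° (taking the acute solution since C < 90°)

C = 19.7°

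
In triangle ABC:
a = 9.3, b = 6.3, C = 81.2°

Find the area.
Two sides and the included angle (SAS): A = ½·a·b·sin(C) = ½·9.3·6.3·sin(81.2°)
sin(81.2°) ≈ 0.988228
A ≈ ½·58.59·0.988228 = 29.295·0.988228 ≈ 28.9502

Area = 28.95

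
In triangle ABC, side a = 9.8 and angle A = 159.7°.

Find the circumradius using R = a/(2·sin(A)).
R = a/(2·sin(A)) = 9.8/(2·sin(159.7°))
sin(159.7°) ≈ 0.346936
R ≈ 9.8/(2·0.346936) = 9.8/0.693871 ≈ 14.1237

R = 14.12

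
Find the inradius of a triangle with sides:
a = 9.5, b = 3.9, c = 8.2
r = Area/s where s is the semi-perimeter.
s = (9.5 + 3.9 + 8.2)/2 = 21.6/2 = 10.8
Area = √(s(s−a)(s−b)(s−c)) = √(10.8·1.3·6.9·2.6) ≈ √251.878 ≈ 15.8707
r ≈ 15.8707/10.8 ≈ 1.4695

r = 1.47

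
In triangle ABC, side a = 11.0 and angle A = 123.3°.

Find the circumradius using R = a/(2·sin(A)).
R = a/(2·sin(A)) = 11.0/(2·sin(123.3°))
sin(123.3°) ≈ 0.835807
R ≈ 11.0/(2·0.835807) = 11.0/1.67161 ≈ 6.58046

R = 6.58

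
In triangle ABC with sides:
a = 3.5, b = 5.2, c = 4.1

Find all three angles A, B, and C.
Law of cosines for each angle (a² = 12.25, b² = 27.04, c² = 16.81):
cos(A) = (b² + c² − a²)/(2bc) = (27.04 + 16.81 − 12.25)/(2·5.2·4.1) = 31.6/42.64 ≈ 0.741088  ⇒  A ≈ 42.1758°
cos(B) = (a² + c² − b²)/(2ac) = (12.25 + 16.81 − 27.04)/(2·3.5·4.1) = 2.02/28.7 ≈ 0.0703833  ⇒  B ≈ 85.964°
cos(C) = (a² + b² − c²)/(2ab) = (12.25 + 27.04 − 16.81)/(2·3.5·5.2) = 22.48/36.4 ≈ 0.617582  ⇒  C ≈ 51.8602°
Check: A + B + C ≈ 180°

A = 42.18°, B = 85.96°, C = 51.86°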